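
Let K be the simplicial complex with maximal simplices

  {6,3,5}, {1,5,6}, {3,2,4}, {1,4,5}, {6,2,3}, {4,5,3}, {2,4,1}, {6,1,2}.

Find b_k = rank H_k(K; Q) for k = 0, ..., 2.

b_0 = 1, b_1 = 0, b_2 = 1.

K has 6 vertices, 12 edges, 8 triangles.
rank ∂_0 = 0, rank ∂_1 = 5 ⇒ b_0 = 6 − 0 − 5 = 1; all invariant factors of ∂_1 are 1 so no torsion. So H_0 = Z.
rank ∂_1 = 5, rank ∂_2 = 7 ⇒ b_1 = 12 − 5 − 7 = 0; all invariant factors of ∂_2 are 1 so no torsion. So H_1 = 0.
rank ∂_2 = 7, rank ∂_3 = 0 ⇒ b_2 = 8 − 7 − 0 = 1. So H_2 = Z.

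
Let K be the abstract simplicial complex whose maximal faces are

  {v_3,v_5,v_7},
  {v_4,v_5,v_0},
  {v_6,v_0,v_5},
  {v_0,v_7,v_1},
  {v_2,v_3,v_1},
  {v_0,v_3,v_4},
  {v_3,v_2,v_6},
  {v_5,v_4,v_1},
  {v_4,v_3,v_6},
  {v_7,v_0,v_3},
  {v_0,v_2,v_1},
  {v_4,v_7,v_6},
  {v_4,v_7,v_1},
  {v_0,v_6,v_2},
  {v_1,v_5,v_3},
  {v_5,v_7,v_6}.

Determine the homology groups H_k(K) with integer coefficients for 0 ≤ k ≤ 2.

Order the vertices as v_0 < v_1 < v_2 < v_3 < v_4 < v_5 < v_6 < v_7. Listing each simplex with vertices in this order, K has dimension 2 with simplices:

  0-simplices (8): [v_0], [v_1], [v_2], [v_3], [v_4], [v_5], [v_6], [v_7]
  1-simplices (24): (24 of them)
  2-simplices (16): (16 of them)

so the chain groups are C_0 ≅ Z^8, C_1 ≅ Z^24, C_2 ≅ Z^16.

Boundary ∂_1: C_1 → C_0 sends each edge [p,q] (with p < q) to q − p. For instance
  ∂[v_3,v_7] = [v_7] − [v_3].
This gives a 8×24 integer matrix of rank 7; reducing to Smith normal form yields diagonal entries (1,1,1,1,1,1,1).

The boundary map ∂_2: C_2 → C_1 acts by ∂[p,q,r] = [q,r] − [p,r] + [p,q]. For instance
  ∂[v_0,v_1,v_2] = [v_1,v_2] − [v_0,v_2] + [v_0,v_1],
  ∂[v_5,v_6,v_7] = [v_6,v_7] − [v_5,v_7] + [v_5,v_6].
As a 24×16 matrix over Z this has rank 15, with invariant factors (1,1,1,1,1,1,1,1,1,1,1,1,1,1,1).

Computing H_k = (kernel of ∂_k) / (image of ∂_{k+1}):

  H_0: rank C_0 − rank ∂_1 = 8 − 7 = 1, and the invariant factors of ∂_1 are all 1, so H_0 ≅ Z.
  H_1: rank ker ∂_1 − rank ∂_2 = (24 − 7) − 15 = 2, and the invariant factors of ∂_2 are all 1, so H_1 ≅ Z^2.
  H_2: rank ker ∂_2 − rank ∂_3 = (16 − 15) − 0 = 1, and there is no ∂_3, so H_2 ≅ Z.

As a check, the Euler characteristic is 8 − 24 + 16 = 0, which agrees with 1 − 2 + 1 = 0.

H_0 = Z,  H_1 = Z^2,  H_2 = Z.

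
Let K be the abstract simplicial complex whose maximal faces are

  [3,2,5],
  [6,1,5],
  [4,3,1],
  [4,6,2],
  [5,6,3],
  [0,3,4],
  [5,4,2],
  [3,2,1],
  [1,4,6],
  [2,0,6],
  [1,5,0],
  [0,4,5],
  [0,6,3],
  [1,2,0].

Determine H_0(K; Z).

Fix the vertex order 0 < 1 < 2 < 3 < 4 < 5 < 6 and write every simplex with vertices in increasing order. Then dim K = 2 and the simplices of K are:

  0-simplices (7): [0], [1], [2], [3], [4], [5], [6]
  1-simplices (21): [0,1], [0,2], [0,3], [0,4], [0,5], [0,6], [1,2], [1,3], [1,4], [1,5], [1,6], [2,3], [2,4], [2,5], [2,6], [3,4], [3,5], [3,6], [4,5], [4,6], [5,6]
  2-simplices (14): [0,1,2], [0,1,5], [0,2,6], [0,3,4], [0,3,6], [0,4,5], [1,2,3], [1,3,4], [1,4,6], [1,5,6], [2,3,5], [2,4,5], [2,4,6], [3,5,6]

Hence C_0 ≅ Z^7, C_1 ≅ Z^21, C_2 ≅ Z^14.

The boundary map ∂_1: C_1 → C_0 maps an edge to its endpoints' difference, ∂[p,q] = q − p.
This gives a 7×21 integer matrix of rank 6; reducing to Smith normal form yields diagonal entries (1,1,1,1,1,1).

The boundary map ∂_2: C_2 → C_1 sends each 2-simplex [p,q,r] to [q,r] − [p,r] + [p,q]. For instance
  ∂[1,5,6] = [5,6] − [1,6] + [1,5],
  ∂[2,3,5] = [3,5] − [2,5] + [2,3].
This gives a 21×14 integer matrix of rank 13; reducing to Smith normal form yields diagonal entries (1,1,1,1,1,1,1,1,1,1,1,1,1).

Now H_k = ker ∂_k / im ∂_{k+1}, so:

  H_0: rank C_0 − rank ∂_1 = 7 − 6 = 1, and the invariant factors of ∂_1 are all 1, so H_0 ≅ Z.

H_0 = Z.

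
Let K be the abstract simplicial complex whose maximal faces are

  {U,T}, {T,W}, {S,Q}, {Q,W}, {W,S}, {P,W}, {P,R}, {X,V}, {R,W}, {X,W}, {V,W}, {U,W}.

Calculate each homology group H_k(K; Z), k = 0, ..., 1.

H_0 ≅ Z,  H_1 ≅ Z^4.

K has 9 vertices, 12 edges.
rank ∂_0 = 0, rank ∂_1 = 8 ⇒ b_0 = 9 − 0 − 8 = 1; all invariant factors of ∂_1 are 1 so no torsion. So H_0 ≅ Z.
rank ∂_1 = 8, rank ∂_2 = 0 ⇒ b_1 = 12 − 8 − 0 = 4. So H_1 ≅ Z^4.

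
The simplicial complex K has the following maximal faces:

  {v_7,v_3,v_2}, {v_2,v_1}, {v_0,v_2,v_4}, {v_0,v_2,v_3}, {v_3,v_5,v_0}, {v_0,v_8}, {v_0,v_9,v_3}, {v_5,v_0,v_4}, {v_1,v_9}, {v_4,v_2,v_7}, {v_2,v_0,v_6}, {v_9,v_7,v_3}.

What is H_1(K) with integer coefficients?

H_1 = Z.

Order the vertices as v_0 < v_1 < v_2 < v_3 < v_4 < v_5 < v_6 < v_7 < v_8 < v_9. Listing each simplex with vertices in this order, K has dimension 2 with simplices:

  0-simplices (10): [v_0], [v_1], [v_2], [v_3], [v_4], [v_5], [v_6], [v_7], [v_8], [v_9]
  1-simplices (19): (19 of them)
  2-simplices (9): [v_0,v_2,v_3], [v_0,v_2,v_4], [v_0,v_2,v_6], [v_0,v_3,v_5], [v_0,v_3,v_9], [v_0,v_4,v_5], [v_2,v_3,v_7], [v_2,v_4,v_7], [v_3,v_7,v_9]

Hence C_0 ≅ Z^10, C_1 ≅ Z^19, C_2 ≅ Z^9.

The boundary map ∂_1: C_1 → C_0 maps an edge to its endpoints' difference, ∂[p,q] = q − p. For instance
  ∂[v_7,v_9] = [v_9] − [v_7].
The 10×19 boundary matrix has rank 9 and Smith normal form diag(1,1,1,1,1,1,1,1,1).

∂_2: C_2 → C_1 maps a triangle to the signed sum of its edges. For instance
  ∂[v_2,v_3,v_7] = [v_3,v_7] − [v_2,v_7] + [v_2,v_3],
  ∂[v_0,v_2,v_4] = [v_2,v_4] − [v_0,v_4] + [v_0,v_2].
The resulting 19×9 matrix has rank 9, and its Smith normal form has invariant factors (1,1,1,1,1,1,1,1,1).

Computing H_k = (kernel of ∂_k) / (image of ∂_{k+1}):

  H_1: rank ker ∂_1 − rank ∂_2 = (19 − 9) − 9 = 1, and the invariant factors of ∂_2 are all 1, so H_1 ≅ Z.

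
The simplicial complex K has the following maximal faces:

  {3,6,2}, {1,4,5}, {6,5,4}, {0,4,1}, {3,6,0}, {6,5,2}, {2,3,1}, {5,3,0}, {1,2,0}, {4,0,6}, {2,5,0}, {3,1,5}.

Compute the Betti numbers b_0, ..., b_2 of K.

Fix the vertex order 0 < 1 < 2 < 3 < 4 < 5 < 6 and write every simplex with vertices in increasing order. Then dim K = 2 and the simplices of K are:

  0-simplices (7): [0], [1], [2], [3], [4], [5], [6]
  1-simplices (18): [0,1], [0,2], [0,3], [0,4], [0,5], [0,6], [1,2], [1,3], [1,4], [1,5], [2,3], [2,5], [2,6], [3,5], [3,6], [4,5], [4,6], [5,6]
  2-simplices (12): [0,1,2], [0,1,4], [0,2,5], [0,3,5], [0,3,6], [0,4,6], [1,2,3], [1,3,5], [1,4,5], [2,3,6], [2,5,6], [4,5,6]

giving chain groups C_0 ≅ Z^7, C_1 ≅ Z^18, C_2 ≅ Z^12.

The boundary map ∂_1: C_1 → C_0 is given by ∂[p,q] = [q] − [p]. For instance
  ∂[0,1] = [1] − [0].
The 7×18 boundary matrix has rank 6 and Smith normal form diag(1,1,1,1,1,1).

Boundary ∂_2: C_2 → C_1 sends each 2-simplex [p,q,r] to [q,r] − [p,r] + [p,q]. For instance
  ∂[0,1,4] = [1,4] − [0,4] + [0,1],
  ∂[0,1,2] = [1,2] − [0,2] + [0,1].
The resulting 18×12 matrix has rank 12, and its Smith normal form has invariant factors (1,1,1,1,1,1,1,1,1,1,1,2).

Now H_k = ker ∂_k / im ∂_{k+1}, so:

  H_0: rank C_0 − rank ∂_1 = 7 − 6 = 1, and the invariant factors of ∂_1 are all 1, so H_0 = Z.
  H_1: rank ker ∂_1 − rank ∂_2 = (18 − 6) − 12 = 0, and ∂_2 has invariant factor 2 > 1, so H_1 = Z/2.
  H_2: rank ker ∂_2 − rank ∂_3 = (12 − 12) − 0 = 0, and there is no ∂_3, so H_2 = 0.

As a check, the Euler characteristic is 7 − 18 + 12 = 1, which agrees with 1 − 0 + 0 = 1.

Hence the Betti numbers are b_0 = 1, b_1 = 0, b_2 = 0.

b_0 = 1, b_1 = 0, b_2 = 0.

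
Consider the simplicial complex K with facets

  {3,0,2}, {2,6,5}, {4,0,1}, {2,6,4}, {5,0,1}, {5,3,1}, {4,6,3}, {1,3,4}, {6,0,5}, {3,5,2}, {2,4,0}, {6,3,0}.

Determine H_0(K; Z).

Order the vertices as 0 < 1 < 2 < 3 < 4 < 5 < 6. Listing each simplex with vertices in this order, K has dimension 2 with simplices:

  0-simplices (7): [0], [1], [2], [3], [4], [5], [6]
  1-simplices (18): [0,1], [0,2], [0,3], [0,4], [0,5], [0,6], [1,3], [1,4], [1,5], [2,3], [2,4], [2,5], [2,6], [3,4], [3,5], [3,6], [4,6], [5,6]
  2-simplices (12): [0,1,4], [0,1,5], [0,2,3], [0,2,4], [0,3,6], [0,5,6], [1,3,4], [1,3,5], [2,3,5], [2,4,6], [2,5,6], [3,4,6]

so the chain groups are C_0 ≅ Z^7, C_1 ≅ Z^18, C_2 ≅ Z^12.

Boundary ∂_1: C_1 → C_0 maps an edge to its endpoints' difference, ∂[p,q] = q − p.
This gives a 7×18 integer matrix of rank 6; reducing to Smith normal form yields diagonal entries (1,1,1,1,1,1).

∂_2: C_2 → C_1 acts by ∂[p,q,r] = [q,r] − [p,r] + [p,q]. For instance
  ∂[0,2,4] = [2,4] − [0,4] + [0,2],
  ∂[2,4,6] = [4,6] − [2,6] + [2,4].
This gives a 18×12 integer matrix of rank 12; reducing to Smith normal form yields diagonal entries (1,1,1,1,1,1,1,1,1,1,1,2).

Now H_k = ker ∂_k / im ∂_{k+1}, so:

  H_0: rank C_0 − rank ∂_1 = 7 − 6 = 1, and the invariant factors of ∂_1 are all 1, so H_0 ≅ Z.

H_0 ≅ Z.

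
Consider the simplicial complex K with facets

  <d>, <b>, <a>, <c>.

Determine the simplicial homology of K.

H_0 ≅ Z^4.

We work with the vertex ordering a < b < c < d. The simplices of K, each written with vertices in increasing order, are:

  0-simplices (4): a, b, c, d

giving chain groups C_0 ≅ Z^4.

Computing H_k = (kernel of ∂_k) / (image of ∂_{k+1}):

  H_0: rank C_0 − rank ∂_1 = 4 − 0 = 4, and there is no ∂_1, so H_0 = Z^4.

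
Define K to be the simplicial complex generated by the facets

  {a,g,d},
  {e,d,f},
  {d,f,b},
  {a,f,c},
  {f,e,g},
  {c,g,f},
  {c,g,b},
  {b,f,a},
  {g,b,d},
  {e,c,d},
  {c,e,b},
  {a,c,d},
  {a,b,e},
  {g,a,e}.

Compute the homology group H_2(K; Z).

Order the vertices as a < b < c < d < e < f < g. Listing each simplex with vertices in this order, K has dimension 2 with simplices:

  0-simplices (7): a, b, c, d, e, f, g
  1-simplices (21): ab, ac, ad, ae, af, ag, bc, bd, be, bf, bg, cd, ce, cf, cg, de, df, dg, ef, eg, fg
  2-simplices (14): abe, abf, acd, acf, adg, aeg, bce, bcg, bdf, bdg, cde, cfg, def, efg

giving chain groups C_0 ≅ Z^7, C_1 ≅ Z^21, C_2 ≅ Z^14.

∂_1: C_1 → C_0 maps an edge to its endpoints' difference, ∂[p,q] = q − p.
This gives a 7×21 integer matrix of rank 6; reducing to Smith normal form yields diagonal entries (1,1,1,1,1,1).

∂_2: C_2 → C_1 sends each 2-simplex [p,q,r] to [q,r] − [p,r] + [p,q]. For instance
  ∂bce = ce − be + bc,
  ∂efg = fg − eg + ef.
As a 21×14 matrix over Z this has rank 13, with invariant factors (1,1,1,1,1,1,1,1,1,1,1,1,1).

Computing H_k = (kernel of ∂_k) / (image of ∂_{k+1}):

  H_2: rank ker ∂_2 − rank ∂_3 = (14 − 13) − 0 = 1, and there is no ∂_3, so H_2 ≅ Z.

H_2 ≅ Z.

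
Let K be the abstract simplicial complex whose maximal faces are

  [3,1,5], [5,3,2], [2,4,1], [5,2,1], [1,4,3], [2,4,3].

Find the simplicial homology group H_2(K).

K has 5 vertices, 9 edges, 6 triangles.
rank ∂_2 = 5, rank ∂_3 = 0 ⇒ b_2 = 6 − 5 − 0 = 1. So H_2 = Z.

H_2 ≅ Z.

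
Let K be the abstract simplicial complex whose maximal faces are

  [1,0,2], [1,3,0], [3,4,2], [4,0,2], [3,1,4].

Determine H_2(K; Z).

Take the total order 0 < 1 < 2 < 3 < 4 on the vertex set. Then K (dimension 2) consists of the simplices:

  0-simplices (5): [0], [1], [2], [3], [4]
  1-simplices (10): [0,1], [0,2], [0,3], [0,4], [1,2], [1,3], [1,4], [2,3], [2,4], [3,4]
  2-simplices (5): [0,1,2], [0,1,3], [0,2,4], [1,3,4], [2,3,4]

Hence C_0 ≅ Z^5, C_1 ≅ Z^10, C_2 ≅ Z^5.

The boundary map ∂_1: C_1 → C_0 is given by ∂[p,q] = [q] − [p]. For instance
  ∂[1,2] = [2] − [1].
As a 5×10 matrix over Z this has rank 4, with invariant factors (1,1,1,1).

The boundary map ∂_2: C_2 → C_1 sends each 2-simplex [p,q,r] to [q,r] − [p,r] + [p,q]. For instance
  ∂[0,1,3] = [1,3] − [0,3] + [0,1],
  ∂[2,3,4] = [3,4] − [2,4] + [2,3].
This gives a 10×5 integer matrix of rank 5; reducing to Smith normal form yields diagonal entries (1,1,1,1,1).

Reading off H_k = ker ∂_k / im ∂_{k+1}:

  H_2: rank ker ∂_2 − rank ∂_3 = (5 − 5) − 0 = 0, and there is no ∂_3, so H_2 ≅ 0.

H_2 = 0.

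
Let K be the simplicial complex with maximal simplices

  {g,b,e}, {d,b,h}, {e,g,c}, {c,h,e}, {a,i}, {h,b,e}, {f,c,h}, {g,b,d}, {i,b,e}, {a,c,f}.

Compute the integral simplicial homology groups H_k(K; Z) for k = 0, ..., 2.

Take the total order a < b < c < d < e < f < g < h < i on the vertex set. Then K (dimension 2) consists of the simplices:

  0-simplices (9): a, b, c, d, e, f, g, h, i
  1-simplices (18): ac, af, ai, bd, be, bg, bh, bi, ce, cf, cg, ch, dg, dh, eg, eh, ei, fh
  2-simplices (9): acf, bdg, bdh, beg, beh, bei, ceg, ceh, cfh

giving chain groups C_0 ≅ Z^9, C_1 ≅ Z^18, C_2 ≅ Z^9.

The boundary map ∂_1: C_1 → C_0 maps an edge to its endpoints' difference, ∂[p,q] = q − p. For instance
  ∂ei = i − e.
As a 9×18 matrix over Z this has rank 8, with invariant factors (1,1,1,1,1,1,1,1).

∂_2: C_2 → C_1 sends each 2-simplex [p,q,r] to [q,r] − [p,r] + [p,q]. For instance
  ∂bdh = dh − bh + bd,
  ∂ceg = eg − cg + ce.
This gives a 18×9 integer matrix of rank 9; reducing to Smith normal form yields diagonal entries (1,1,1,1,1,1,1,1,1).

Computing H_k = (kernel of ∂_k) / (image of ∂_{k+1}):

  H_0: rank C_0 − rank ∂_1 = 9 − 8 = 1, and the invariant factors of ∂_1 are all 1, so H_0 ≅ Z.
  H_1: rank ker ∂_1 − rank ∂_2 = (18 − 8) − 9 = 1, and the invariant factors of ∂_2 are all 1, so H_1 ≅ Z.
  H_2: rank ker ∂_2 − rank ∂_3 = (9 − 9) − 0 = 0, and there is no ∂_3, so H_2 ≅ 0.

H_0 = Z,  H_1 = Z,  H_2 = 0.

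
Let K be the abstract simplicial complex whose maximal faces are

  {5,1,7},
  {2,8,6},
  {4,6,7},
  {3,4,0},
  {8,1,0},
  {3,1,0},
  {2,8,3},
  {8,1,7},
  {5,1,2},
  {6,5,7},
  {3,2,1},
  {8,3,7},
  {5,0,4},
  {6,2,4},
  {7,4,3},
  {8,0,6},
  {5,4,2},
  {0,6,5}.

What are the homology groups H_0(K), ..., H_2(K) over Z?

We work with the vertex ordering 0 < 1 < 2 < 3 < 4 < 5 < 6 < 7 < 8. The simplices of K, each written with vertices in increasing order, are:

  0-simplices (9): [0], [1], [2], [3], [4], [5], [6], [7], [8]
  1-simplices (27): (27 of them)
  2-simplices (18): [0,1,3], [0,1,8], [0,3,4], [0,4,5], [0,5,6], [0,6,8], [1,2,3], [1,2,5], [1,5,7], [1,7,8], [2,3,8], [2,4,5], [2,4,6], [2,6,8], [3,4,7], [3,7,8], [4,6,7], [5,6,7]

giving chain groups C_0 ≅ Z^9, C_1 ≅ Z^27, C_2 ≅ Z^18.

The boundary map ∂_1: C_1 → C_0 is given by ∂[p,q] = [q] − [p]. For instance
  ∂[0,1] = [1] − [0].
The 9×27 boundary matrix has rank 8 and Smith normal form diag(1,1,1,1,1,1,1,1).

Boundary ∂_2: C_2 → C_1 maps a triangle to the signed sum of its edges. For instance
  ∂[2,3,8] = [3,8] − [2,8] + [2,3],
  ∂[0,6,8] = [6,8] − [0,8] + [0,6].
This gives a 27×18 integer matrix of rank 18; reducing to Smith normal form yields diagonal entries (1,1,1,1,1,1,1,1,1,1,1,1,1,1,1,1,1,2).

From H_k ≅ ker(∂_k) / im(∂_{k+1}) we obtain:

  H_0: rank C_0 − rank ∂_1 = 9 − 8 = 1, and the invariant factors of ∂_1 are all 1, so H_0 ≅ Z.
  H_1: rank ker ∂_1 − rank ∂_2 = (27 − 8) − 18 = 1, and ∂_2 has invariant factor 2 > 1, so H_1 ≅ Z ⊕ Z_2.
  H_2: rank ker ∂_2 − rank ∂_3 = (18 − 18) − 0 = 0, and there is no ∂_3, so H_2 ≅ 0.

H_0 ≅ Z,  H_1 ≅ Z ⊕ Z_2,  H_2 = 0.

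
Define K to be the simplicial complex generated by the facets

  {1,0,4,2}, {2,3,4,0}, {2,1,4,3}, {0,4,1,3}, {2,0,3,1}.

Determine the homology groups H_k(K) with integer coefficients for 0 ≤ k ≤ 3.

We work with the vertex ordering 0 < 1 < 2 < 3 < 4. The simplices of K, each written with vertices in increasing order, are:

  0-simplices (5): [0], [1], [2], [3], [4]
  1-simplices (10): [0,1], [0,2], [0,3], [0,4], [1,2], [1,3], [1,4], [2,3], [2,4], [3,4]
  2-simplices (10): [0,1,2], [0,1,3], [0,1,4], [0,2,3], [0,2,4], [0,3,4], [1,2,3], [1,2,4], [1,3,4], [2,3,4]
  3-simplices (5): [0,1,2,3], [0,1,2,4], [0,1,3,4], [0,2,3,4], [1,2,3,4]

Hence C_0 ≅ Z^5, C_1 ≅ Z^10, C_2 ≅ Z^10, C_3 ≅ Z^5.

∂_1: C_1 → C_0 maps an edge to its endpoints' difference, ∂[p,q] = q − p. For instance
  ∂[0,3] = [3] − [0].
The 5×10 boundary matrix has rank 4 and Smith normal form diag(1,1,1,1).

∂_2: C_2 → C_1 maps a triangle to the signed sum of its edges. For instance
  ∂[1,2,3] = [2,3] − [1,3] + [1,2],
  ∂[2,3,4] = [3,4] − [2,4] + [2,3].
As a 10×10 matrix over Z this has rank 6, with invariant factors (1,1,1,1,1,1).

The boundary map ∂_3: C_3 → C_2 sends each 3-simplex σ to the alternating sum Σ_i (−1)^i (σ with its i-th vertex removed). For instance
  ∂[1,2,3,4] = [2,3,4] − [1,3,4] + [1,2,4] − [1,2,3],
  ∂[0,2,3,4] = [2,3,4] − [0,3,4] + [0,2,4] − [0,2,3].
As a 10×5 matrix over Z this has rank 4, with invariant factors (1,1,1,1).

Computing H_k = (kernel of ∂_k) / (image of ∂_{k+1}):

  H_0: rank C_0 − rank ∂_1 = 5 − 4 = 1, and the invariant factors of ∂_1 are all 1, so H_0 = Z.
  H_1: rank ker ∂_1 − rank ∂_2 = (10 − 4) − 6 = 0, and the invariant factors of ∂_2 are all 1, so H_1 = 0.
  H_2: rank ker ∂_2 − rank ∂_3 = (10 − 6) − 4 = 0, and the invariant factors of ∂_3 are all 1, so H_2 = 0.
  H_3: rank ker ∂_3 − rank ∂_4 = (5 − 4) − 0 = 1, and there is no ∂_4, so H_3 = Z.

(K is a triangulation of the 3-sphere S^3.)

H_0 = Z,  H_1 = 0,  H_2 = 0,  H_3 = Z.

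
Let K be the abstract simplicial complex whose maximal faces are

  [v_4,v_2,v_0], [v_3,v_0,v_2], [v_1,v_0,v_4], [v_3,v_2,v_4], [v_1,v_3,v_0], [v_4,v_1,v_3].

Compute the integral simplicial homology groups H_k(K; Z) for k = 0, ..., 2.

H_0 ≅ Z,  H_1 = 0,  H_2 ≅ Z.

Fix the vertex order v_0 < v_1 < v_2 < v_3 < v_4 and write every simplex with vertices in increasing order. Then dim K = 2 and the simplices of K are:

  0-simplices (5): [v_0], [v_1], [v_2], [v_3], [v_4]
  1-simplices (9): [v_0,v_1], [v_0,v_2], [v_0,v_3], [v_0,v_4], [v_1,v_3], [v_1,v_4], [v_2,v_3], [v_2,v_4], [v_3,v_4]
  2-simplices (6): [v_0,v_1,v_3], [v_0,v_1,v_4], [v_0,v_2,v_3], [v_0,v_2,v_4], [v_1,v_3,v_4], [v_2,v_3,v_4]

Hence C_0 ≅ Z^5, C_1 ≅ Z^9, C_2 ≅ Z^6.

The boundary map ∂_1: C_1 → C_0 is given by ∂[p,q] = [q] − [p].
As a 5×9 matrix over Z this has rank 4, with invariant factors (1,1,1,1).

∂_2: C_2 → C_1 maps a triangle to the signed sum of its edges. For instance
  ∂[v_0,v_1,v_3] = [v_1,v_3] − [v_0,v_3] + [v_0,v_1],
  ∂[v_0,v_2,v_4] = [v_2,v_4] − [v_0,v_4] + [v_0,v_2].
As a 9×6 matrix over Z this has rank 5, with invariant factors (1,1,1,1,1).

From H_k ≅ ker(∂_k) / im(∂_{k+1}) we obtain:

  H_0: rank C_0 − rank ∂_1 = 5 − 4 = 1, and the invariant factors of ∂_1 are all 1, so H_0 ≅ Z.
  H_1: rank ker ∂_1 − rank ∂_2 = (9 − 4) − 5 = 0, and the invariant factors of ∂_2 are all 1, so H_1 ≅ 0.
  H_2: rank ker ∂_2 − rank ∂_3 = (6 − 5) − 0 = 1, and there is no ∂_3, so H_2 ≅ Z.

As a check, the Euler characteristic is 5 − 9 + 6 = 2, which agrees with 1 − 0 + 1 = 2.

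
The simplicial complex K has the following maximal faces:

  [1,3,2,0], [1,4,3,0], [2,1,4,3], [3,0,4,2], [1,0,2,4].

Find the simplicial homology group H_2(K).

Order the vertices as 0 < 1 < 2 < 3 < 4. Listing each simplex with vertices in this order, K has dimension 3 with simplices:

  0-simplices (5): [0], [1], [2], [3], [4]
  1-simplices (10): [0,1], [0,2], [0,3], [0,4], [1,2], [1,3], [1,4], [2,3], [2,4], [3,4]
  2-simplices (10): [0,1,2], [0,1,3], [0,1,4], [0,2,3], [0,2,4], [0,3,4], [1,2,3], [1,2,4], [1,3,4], [2,3,4]
  3-simplices (5): [0,1,2,3], [0,1,2,4], [0,1,3,4], [0,2,3,4], [1,2,3,4]

Hence C_0 ≅ Z^5, C_1 ≅ Z^10, C_2 ≅ Z^10, C_3 ≅ Z^5.

The boundary map ∂_1: C_1 → C_0 maps an edge to its endpoints' difference, ∂[p,q] = q − p.
The 5×10 boundary matrix has rank 4 and Smith normal form diag(1,1,1,1).

Boundary ∂_2: C_2 → C_1 maps a triangle to the signed sum of its edges. For instance
  ∂[0,1,3] = [1,3] − [0,3] + [0,1],
  ∂[1,3,4] = [3,4] − [1,4] + [1,3].
As a 10×10 matrix over Z this has rank 6, with invariant factors (1,1,1,1,1,1).

Boundary ∂_3: C_3 → C_2 sends each 3-simplex σ to the alternating sum Σ_i (−1)^i (σ with its i-th vertex removed). For instance
  ∂[0,1,3,4] = [1,3,4] − [0,3,4] + [0,1,4] − [0,1,3],
  ∂[0,1,2,4] = [1,2,4] − [0,2,4] + [0,1,4] − [0,1,2].
This gives a 10×5 integer matrix of rank 4; reducing to Smith normal form yields diagonal entries (1,1,1,1).

Now H_k = ker ∂_k / im ∂_{k+1}, so:

  H_2: rank ker ∂_2 − rank ∂_3 = (10 − 6) − 4 = 0, and the invariant factors of ∂_3 are all 1, so H_2 ≅ 0.

H_2 = 0.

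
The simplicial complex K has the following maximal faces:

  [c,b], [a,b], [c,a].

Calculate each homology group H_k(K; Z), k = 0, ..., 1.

H_0 ≅ Z,  H_1 ≅ Z.

Fix the vertex order a < b < c and write every simplex with vertices in increasing order. Then dim K = 1 and the simplices of K are:

  0-simplices (3): a, b, c
  1-simplices (3): ab, ac, bc

Hence C_0 ≅ Z^3, C_1 ≅ Z^3.

Boundary ∂_1: C_1 → C_0 maps an edge to its endpoints' difference, ∂[p,q] = q − p.
This gives a 3×3 integer matrix of rank 2; reducing to Smith normal form yields diagonal entries (1,1).

From H_k ≅ ker(∂_k) / im(∂_{k+1}) we obtain:

  H_0: rank C_0 − rank ∂_1 = 3 − 2 = 1, and the invariant factors of ∂_1 are all 1, so H_0 = Z.
  H_1: rank ker ∂_1 − rank ∂_2 = (3 − 2) − 0 = 1, and there is no ∂_2, so H_1 = Z.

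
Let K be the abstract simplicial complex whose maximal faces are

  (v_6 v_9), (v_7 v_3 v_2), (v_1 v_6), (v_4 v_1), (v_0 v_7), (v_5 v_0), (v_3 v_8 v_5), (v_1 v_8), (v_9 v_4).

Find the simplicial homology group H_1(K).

H_1 ≅ Z^2.

Fix the vertex order v_0 < v_1 < v_2 < v_3 < v_4 < v_5 < v_6 < v_7 < v_8 < v_9 and write every simplex with vertices in increasing order. Then dim K = 2 and the simplices of K are:

  0-simplices (10): [v_0], [v_1], [v_2], [v_3], [v_4], [v_5], [v_6], [v_7], [v_8], [v_9]
  1-simplices (13): [v_0,v_5], [v_0,v_7], [v_1,v_4], [v_1,v_6], [v_1,v_8], [v_2,v_3], [v_2,v_7], [v_3,v_5], [v_3,v_7], [v_3,v_8], [v_4,v_9], [v_5,v_8], [v_6,v_9]
  2-simplices (2): [v_2,v_3,v_7], [v_3,v_5,v_8]

Hence C_0 ≅ Z^10, C_1 ≅ Z^13, C_2 ≅ Z^2.

The boundary map ∂_1: C_1 → C_0 maps an edge to its endpoints' difference, ∂[p,q] = q − p.
The resulting 10×13 matrix has rank 9, and its Smith normal form has invariant factors (1,1,1,1,1,1,1,1,1).

∂_2: C_2 → C_1 acts by ∂[p,q,r] = [q,r] − [p,r] + [p,q]. For instance
  ∂[v_2,v_3,v_7] = [v_3,v_7] − [v_2,v_7] + [v_2,v_3],
  ∂[v_3,v_5,v_8] = [v_5,v_8] − [v_3,v_8] + [v_3,v_5].
The resulting 13×2 matrix has rank 2, and its Smith normal form has invariant factors (1,1).

Reading off H_k = ker ∂_k / im ∂_{k+1}:

  H_1: rank ker ∂_1 − rank ∂_2 = (13 − 9) − 2 = 2, and the invariant factors of ∂_2 are all 1, so H_1 ≅ Z^2.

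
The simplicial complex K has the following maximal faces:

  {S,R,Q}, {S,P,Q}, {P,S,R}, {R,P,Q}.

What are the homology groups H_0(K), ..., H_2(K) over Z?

H_0 ≅ Z,  H_1 = 0,  H_2 ≅ Z.

Fix the vertex order P < Q < R < S and write every simplex with vertices in increasing order. Then dim K = 2 and the simplices of K are:

  0-simplices (4): P, Q, R, S
  1-simplices (6): PQ, PR, PS, QR, QS, RS
  2-simplices (4): PQR, PQS, PRS, QRS

so the chain groups are C_0 ≅ Z^4, C_1 ≅ Z^6, C_2 ≅ Z^4.

∂_1: C_1 → C_0 sends each edge [p,q] (with p < q) to q − p.
As a 4×6 matrix over Z this has rank 3, with invariant factors (1,1,1).

∂_2: C_2 → C_1 maps a triangle to the signed sum of its edges. For instance
  ∂PQS = QS − PS + PQ,
  ∂QRS = RS − QS + QR.
This gives a 6×4 integer matrix of rank 3; reducing to Smith normal form yields diagonal entries (1,1,1).

Reading off H_k = ker ∂_k / im ∂_{k+1}:

  H_0: rank C_0 − rank ∂_1 = 4 − 3 = 1, and the invariant factors of ∂_1 are all 1, so H_0 ≅ Z.
  H_1: rank ker ∂_1 − rank ∂_2 = (6 − 3) − 3 = 0, and the invariant factors of ∂_2 are all 1, so H_1 ≅ 0.
  H_2: rank ker ∂_2 − rank ∂_3 = (4 − 3) − 0 = 1, and there is no ∂_3, so H_2 ≅ Z.

As a check, the Euler characteristic is 4 − 6 + 4 = 2, which agrees with 1 − 0 + 1 = 2.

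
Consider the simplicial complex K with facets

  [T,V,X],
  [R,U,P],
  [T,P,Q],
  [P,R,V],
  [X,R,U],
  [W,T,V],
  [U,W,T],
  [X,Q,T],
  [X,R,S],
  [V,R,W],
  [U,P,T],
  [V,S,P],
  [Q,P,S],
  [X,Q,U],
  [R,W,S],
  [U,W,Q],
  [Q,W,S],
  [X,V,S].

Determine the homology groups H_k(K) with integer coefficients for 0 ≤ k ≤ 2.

H_0 = Z,  H_1 = Z ⊕ Z/2,  H_2 = 0.

Fix the vertex order P < Q < R < S < T < U < V < W < X and write every simplex with vertices in increasing order. Then dim K = 2 and the simplices of K are:

  0-simplices (9): P, Q, R, S, T, U, V, W, X
  1-simplices (27): PQ, PR, PS, PT, PU, PV, QS, QT, QU, QW, QX, RS, RU, RV, RW, RX, SV, SW, SX, TU, TV, TW, TX, UW, UX, VW, VX
  2-simplices (18): PQS, PQT, PRU, PRV, PSV, PTU, QSW, QTX, QUW, QUX, RSW, RSX, RUX, RVW, SVX, TUW, TVW, TVX

so the chain groups are C_0 ≅ Z^9, C_1 ≅ Z^27, C_2 ≅ Z^18.

∂_1: C_1 → C_0 sends each edge [p,q] (with p < q) to q − p. For instance
  ∂RS = S − R.
The resulting 9×27 matrix has rank 8, and its Smith normal form has invariant factors (1,1,1,1,1,1,1,1).

∂_2: C_2 → C_1 sends each 2-simplex [p,q,r] to [q,r] − [p,r] + [p,q]. For instance
  ∂QUW = UW − QW + QU,
  ∂PQS = QS − PS + PQ.
The 27×18 boundary matrix has rank 18 and Smith normal form diag(1,1,1,1,1,1,1,1,1,1,1,1,1,1,1,1,1,2).

From H_k ≅ ker(∂_k) / im(∂_{k+1}) we obtain:

  H_0: rank C_0 − rank ∂_1 = 9 − 8 = 1, and the invariant factors of ∂_1 are all 1, so H_0 ≅ Z.
  H_1: rank ker ∂_1 − rank ∂_2 = (27 − 8) − 18 = 1, and ∂_2 has invariant factor 2 > 1, so H_1 ≅ Z ⊕ Z/2.
  H_2: rank ker ∂_2 − rank ∂_3 = (18 − 18) − 0 = 0, and there is no ∂_3, so H_2 ≅ 0.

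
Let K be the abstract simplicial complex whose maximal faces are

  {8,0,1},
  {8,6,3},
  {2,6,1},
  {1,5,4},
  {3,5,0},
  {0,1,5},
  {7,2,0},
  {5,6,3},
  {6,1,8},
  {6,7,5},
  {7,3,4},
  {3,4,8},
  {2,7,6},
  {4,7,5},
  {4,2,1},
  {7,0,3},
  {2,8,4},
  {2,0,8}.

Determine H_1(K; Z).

H_1 = Z ⊕ Z_2.

We work with the vertex ordering 0 < 1 < 2 < 3 < 4 < 5 < 6 < 7 < 8. The simplices of K, each written with vertices in increasing order, are:

  0-simplices (9): [0], [1], [2], [3], [4], [5], [6], [7], [8]
  1-simplices (27): (27 of them)
  2-simplices (18): [0,1,5], [0,1,8], [0,2,7], [0,2,8], [0,3,5], [0,3,7], [1,2,4], [1,2,6], [1,4,5], [1,6,8], [2,4,8], [2,6,7], [3,4,7], [3,4,8], [3,5,6], [3,6,8], [4,5,7], [5,6,7]

so the chain groups are C_0 ≅ Z^9, C_1 ≅ Z^27, C_2 ≅ Z^18.

∂_1: C_1 → C_0 is given by ∂[p,q] = [q] − [p]. For instance
  ∂[6,8] = [8] − [6].
As a 9×27 matrix over Z this has rank 8, with invariant factors (1,1,1,1,1,1,1,1).

Boundary ∂_2: C_2 → C_1 acts by ∂[p,q,r] = [q,r] − [p,r] + [p,q]. For instance
  ∂[2,4,8] = [4,8] − [2,8] + [2,4],
  ∂[3,6,8] = [6,8] − [3,8] + [3,6].
As a 27×18 matrix over Z this has rank 18, with invariant factors (1,1,1,1,1,1,1,1,1,1,1,1,1,1,1,1,1,2).

Computing H_k = (kernel of ∂_k) / (image of ∂_{k+1}):

  H_1: rank ker ∂_1 − rank ∂_2 = (27 − 8) − 18 = 1, and ∂_2 has invariant factor 2 > 1, so H_1 ≅ Z ⊕ Z_2.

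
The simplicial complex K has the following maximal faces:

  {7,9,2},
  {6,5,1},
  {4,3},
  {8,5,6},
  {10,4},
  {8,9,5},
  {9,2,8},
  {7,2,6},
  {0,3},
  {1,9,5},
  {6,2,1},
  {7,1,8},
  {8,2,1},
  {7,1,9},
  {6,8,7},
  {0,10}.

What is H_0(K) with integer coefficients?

Fix the vertex order 0 < 1 < 2 < 3 < 4 < 5 < 6 < 7 < 8 < 9 < 10 and write every simplex with vertices in increasing order. Then dim K = 2 and the simplices of K are:

  0-simplices (11): [0], [1], [2], [3], [4], [5], [6], [7], [8], [9], [10]
  1-simplices (22): [0,3], [0,10], [1,2], [1,5], [1,6], [1,7], [1,8], [1,9], [2,6], [2,7], [2,8], [2,9], [3,4], [4,10], [5,6], [5,8], [5,9], [6,7], [6,8], [7,8], [7,9], [8,9]
  2-simplices (12): [1,2,6], [1,2,8], [1,5,6], [1,5,9], [1,7,8], [1,7,9], [2,6,7], [2,7,9], [2,8,9], [5,6,8], [5,8,9], [6,7,8]

Hence C_0 ≅ Z^11, C_1 ≅ Z^22, C_2 ≅ Z^12.

∂_1: C_1 → C_0 maps an edge to its endpoints' difference, ∂[p,q] = q − p. For instance
  ∂[2,7] = [7] − [2].
The resulting 11×22 matrix has rank 9, and its Smith normal form has invariant factors (1,1,1,1,1,1,1,1,1).

Boundary ∂_2: C_2 → C_1 sends each 2-simplex [p,q,r] to [q,r] − [p,r] + [p,q]. For instance
  ∂[1,7,9] = [7,9] − [1,9] + [1,7],
  ∂[1,2,8] = [2,8] − [1,8] + [1,2].
The 22×12 boundary matrix has rank 12 and Smith normal form diag(1,1,1,1,1,1,1,1,1,1,1,2).

Reading off H_k = ker ∂_k / im ∂_{k+1}:

  H_0: rank C_0 − rank ∂_1 = 11 − 9 = 2, and the invariant factors of ∂_1 are all 1, so H_0 ≅ Z^2.

(K is a triangulation of the disjoint union of the circle S^1 and the real projective plane RP^2.)

H_0 ≅ Z^2.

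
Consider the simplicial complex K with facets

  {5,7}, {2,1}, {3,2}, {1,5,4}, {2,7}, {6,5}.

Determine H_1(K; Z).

H_1 = Z.

Order the vertices as 1 < 2 < 3 < 4 < 5 < 6 < 7. Listing each simplex with vertices in this order, K has dimension 2 with simplices:

  0-simplices (7): [1], [2], [3], [4], [5], [6], [7]
  1-simplices (8): [1,2], [1,4], [1,5], [2,3], [2,7], [4,5], [5,6], [5,7]
  2-simplices (1): [1,4,5]

so the chain groups are C_0 ≅ Z^7, C_1 ≅ Z^8, C_2 ≅ Z^1.

∂_1: C_1 → C_0 sends each edge [p,q] (with p < q) to q − p.
As a 7×8 matrix over Z this has rank 6, with invariant factors (1,1,1,1,1,1).

The boundary map ∂_2: C_2 → C_1 maps a triangle to the signed sum of its edges. For instance
  ∂[1,4,5] = [4,5] − [1,5] + [1,4].
This gives a 8×1 integer matrix of rank 1; reducing to Smith normal form yields diagonal entries (1).

Computing H_k = (kernel of ∂_k) / (image of ∂_{k+1}):

  H_1: rank ker ∂_1 − rank ∂_2 = (8 − 6) − 1 = 1, and the invariant factors of ∂_2 are all 1, so H_1 ≅ Z.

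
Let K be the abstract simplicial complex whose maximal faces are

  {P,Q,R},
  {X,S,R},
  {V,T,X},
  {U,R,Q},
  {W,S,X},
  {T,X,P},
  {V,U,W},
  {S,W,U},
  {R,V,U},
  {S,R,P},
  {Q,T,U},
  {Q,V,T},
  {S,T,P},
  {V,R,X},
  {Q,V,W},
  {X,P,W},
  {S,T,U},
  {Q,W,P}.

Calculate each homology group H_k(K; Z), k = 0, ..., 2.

H_0 = Z,  H_1 = Z ⊕ Z_2,  H_2 = 0.

K has 9 vertices, 27 edges, 18 triangles.
rank ∂_0 = 0, rank ∂_1 = 8 ⇒ b_0 = 9 − 0 − 8 = 1; all invariant factors of ∂_1 are 1 so no torsion. So H_0 = Z.
rank ∂_1 = 8, rank ∂_2 = 18 ⇒ b_1 = 27 − 8 − 18 = 1; ∂_2 has invariant factor(s) [2] giving torsion. So H_1 = Z ⊕ Z_2.
rank ∂_2 = 18, rank ∂_3 = 0 ⇒ b_2 = 18 − 18 − 0 = 0. So H_2 = 0.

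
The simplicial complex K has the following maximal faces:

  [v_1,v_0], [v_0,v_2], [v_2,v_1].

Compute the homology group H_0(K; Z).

H_0 ≅ Z.

We work with the vertex ordering v_0 < v_1 < v_2. The simplices of K, each written with vertices in increasing order, are:

  0-simplices (3): [v_0], [v_1], [v_2]
  1-simplices (3): [v_0,v_1], [v_0,v_2], [v_1,v_2]

Hence C_0 ≅ Z^3, C_1 ≅ Z^3.

∂_1: C_1 → C_0 maps an edge to its endpoints' difference, ∂[p,q] = q − p. For instance
  ∂[v_0,v_2] = [v_2] − [v_0].
As a 3×3 matrix over Z this has rank 2, with invariant factors (1,1).

Computing H_k = (kernel of ∂_k) / (image of ∂_{k+1}):

  H_0: rank C_0 − rank ∂_1 = 3 − 2 = 1, and the invariant factors of ∂_1 are all 1, so H_0 ≅ Z.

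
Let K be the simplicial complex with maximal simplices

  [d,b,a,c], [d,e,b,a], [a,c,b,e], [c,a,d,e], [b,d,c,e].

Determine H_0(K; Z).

Take the total order a < b < c < d < e on the vertex set. Then K (dimension 3) consists of the simplices:

  0-simplices (5): a, b, c, d, e
  1-simplices (10): ab, ac, ad, ae, bc, bd, be, cd, ce, de
  2-simplices (10): abc, abd, abe, acd, ace, ade, bcd, bce, bde, cde
  3-simplices (5): abcd, abce, abde, acde, bcde

so the chain groups are C_0 ≅ Z^5, C_1 ≅ Z^10, C_2 ≅ Z^10, C_3 ≅ Z^5.

The boundary map ∂_1: C_1 → C_0 sends each edge [p,q] (with p < q) to q − p.
The resulting 5×10 matrix has rank 4, and its Smith normal form has invariant factors (1,1,1,1).

Boundary ∂_2: C_2 → C_1 acts by ∂[p,q,r] = [q,r] − [p,r] + [p,q]. For instance
  ∂bde = de − be + bd,
  ∂abc = bc − ac + ab.
This gives a 10×10 integer matrix of rank 6; reducing to Smith normal form yields diagonal entries (1,1,1,1,1,1).

The boundary map ∂_3: C_3 → C_2 sends each 3-simplex σ to the alternating sum Σ_i (−1)^i (σ with its i-th vertex removed). For instance
  ∂abce = bce − ace + abe − abc,
  ∂acde = cde − ade + ace − acd.
As a 10×5 matrix over Z this has rank 4, with invariant factors (1,1,1,1).

Reading off H_k = ker ∂_k / im ∂_{k+1}:

  H_0: rank C_0 − rank ∂_1 = 5 − 4 = 1, and the invariant factors of ∂_1 are all 1, so H_0 = Z.

H_0 ≅ Z.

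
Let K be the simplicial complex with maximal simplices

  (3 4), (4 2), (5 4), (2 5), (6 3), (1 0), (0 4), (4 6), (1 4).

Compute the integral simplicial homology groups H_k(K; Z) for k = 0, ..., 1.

Order the vertices as 0 < 1 < 2 < 3 < 4 < 5 < 6. Listing each simplex with vertices in this order, K has dimension 1 with simplices:

  0-simplices (7): [0], [1], [2], [3], [4], [5], [6]
  1-simplices (9): [0,1], [0,4], [1,4], [2,4], [2,5], [3,4], [3,6], [4,5], [4,6]

so the chain groups are C_0 ≅ Z^7, C_1 ≅ Z^9.

∂_1: C_1 → C_0 maps an edge to its endpoints' difference, ∂[p,q] = q − p. For instance
  ∂[0,1] = [1] − [0].
The resulting 7×9 matrix has rank 6, and its Smith normal form has invariant factors (1,1,1,1,1,1).

Now H_k = ker ∂_k / im ∂_{k+1}, so:

  H_0: rank C_0 − rank ∂_1 = 7 − 6 = 1, and the invariant factors of ∂_1 are all 1, so H_0 ≅ Z.
  H_1: rank ker ∂_1 − rank ∂_2 = (9 − 6) − 0 = 3, and there is no ∂_2, so H_1 ≅ Z^3.

As a check, the Euler characteristic is 7 − 9 = -2, which agrees with 1 − 3 = -2.

H_0 ≅ Z,  H_1 ≅ Z^3.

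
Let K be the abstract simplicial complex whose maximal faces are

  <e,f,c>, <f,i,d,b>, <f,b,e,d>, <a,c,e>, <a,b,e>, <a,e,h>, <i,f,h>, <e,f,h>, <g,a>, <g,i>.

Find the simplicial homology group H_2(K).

We work with the vertex ordering a < b < c < d < e < f < g < h < i. The simplices of K, each written with vertices in increasing order, are:

  0-simplices (9): a, b, c, d, e, f, g, h, i
  1-simplices (20): ab, ac, ae, ag, ah, bd, be, bf, bi, ce, cf, de, df, di, ef, eh, fh, fi, gi, hi
  2-simplices (13): abe, ace, aeh, bde, bdf, bdi, bef, bfi, cef, def, dfi, efh, fhi
  3-simplices (2): bdef, bdfi

so the chain groups are C_0 ≅ Z^9, C_1 ≅ Z^20, C_2 ≅ Z^13, C_3 ≅ Z^2.

∂_1: C_1 → C_0 maps an edge to its endpoints' difference, ∂[p,q] = q − p. For instance
  ∂ef = f − e.
The resulting 9×20 matrix has rank 8, and its Smith normal form has invariant factors (1,1,1,1,1,1,1,1).

Boundary ∂_2: C_2 → C_1 sends each 2-simplex [p,q,r] to [q,r] − [p,r] + [p,q]. For instance
  ∂bdf = df − bf + bd,
  ∂fhi = hi − fi + fh.
The 20×13 boundary matrix has rank 11 and Smith normal form diag(1,1,1,1,1,1,1,1,1,1,1).

The boundary map ∂_3: C_3 → C_2 sends each 3-simplex σ to the alternating sum Σ_i (−1)^i (σ with its i-th vertex removed). For instance
  ∂bdef = def − bef + bdf − bde,
  ∂bdfi = dfi − bfi + bdi − bdf.
This gives a 13×2 integer matrix of rank 2; reducing to Smith normal form yields diagonal entries (1,1).

Now H_k = ker ∂_k / im ∂_{k+1}, so:

  H_2: rank ker ∂_2 − rank ∂_3 = (13 − 11) − 2 = 0, and the invariant factors of ∂_3 are all 1, so H_2 ≅ 0.

H_2 = 0.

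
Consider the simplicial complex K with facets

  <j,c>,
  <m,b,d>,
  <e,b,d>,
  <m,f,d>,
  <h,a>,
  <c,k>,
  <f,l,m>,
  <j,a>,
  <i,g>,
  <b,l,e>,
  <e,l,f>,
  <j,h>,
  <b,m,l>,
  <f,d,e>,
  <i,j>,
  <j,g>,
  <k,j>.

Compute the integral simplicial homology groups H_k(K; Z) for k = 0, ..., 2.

H_0 ≅ Z^2,  H_1 ≅ Z^3,  H_2 ≅ Z.

K has 13 vertices, 21 edges, 8 triangles.
rank ∂_0 = 0, rank ∂_1 = 11 ⇒ b_0 = 13 − 0 − 11 = 2; all invariant factors of ∂_1 are 1 so no torsion. So H_0 ≅ Z^2.
rank ∂_1 = 11, rank ∂_2 = 7 ⇒ b_1 = 21 − 11 − 7 = 3; all invariant factors of ∂_2 are 1 so no torsion. So H_1 ≅ Z^3.
rank ∂_2 = 7, rank ∂_3 = 0 ⇒ b_2 = 8 − 7 − 0 = 1. So H_2 ≅ Z.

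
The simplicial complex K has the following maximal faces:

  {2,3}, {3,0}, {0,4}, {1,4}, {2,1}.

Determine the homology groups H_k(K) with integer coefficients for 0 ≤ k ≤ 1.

H_0 ≅ Z,  H_1 ≅ Z.

We work with the vertex ordering 0 < 1 < 2 < 3 < 4. The simplices of K, each written with vertices in increasing order, are:

  0-simplices (5): [0], [1], [2], [3], [4]
  1-simplices (5): [0,3], [0,4], [1,2], [1,4], [2,3]

so the chain groups are C_0 ≅ Z^5, C_1 ≅ Z^5.

Boundary ∂_1: C_1 → C_0 maps an edge to its endpoints' difference, ∂[p,q] = q − p. For instance
  ∂[2,3] = [3] − [2].
The 5×5 boundary matrix has rank 4 and Smith normal form diag(1,1,1,1).

Now H_k = ker ∂_k / im ∂_{k+1}, so:

  H_0: rank C_0 − rank ∂_1 = 5 − 4 = 1, and the invariant factors of ∂_1 are all 1, so H_0 = Z.
  H_1: rank ker ∂_1 − rank ∂_2 = (5 − 4) − 0 = 1, and there is no ∂_2, so H_1 = Z.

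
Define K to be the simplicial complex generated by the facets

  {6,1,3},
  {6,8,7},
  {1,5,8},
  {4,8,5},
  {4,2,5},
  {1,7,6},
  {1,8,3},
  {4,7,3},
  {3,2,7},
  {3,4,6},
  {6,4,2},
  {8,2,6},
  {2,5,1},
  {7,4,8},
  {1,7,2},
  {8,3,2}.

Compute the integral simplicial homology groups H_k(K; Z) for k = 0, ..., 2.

H_0 ≅ Z,  H_1 ≅ Z^2,  H_2 ≅ Z.

Fix the vertex order 1 < 2 < 3 < 4 < 5 < 6 < 7 < 8 and write every simplex with vertices in increasing order. Then dim K = 2 and the simplices of K are:

  0-simplices (8): [1], [2], [3], [4], [5], [6], [7], [8]
  1-simplices (24): (24 of them)
  2-simplices (16): [1,2,5], [1,2,7], [1,3,6], [1,3,8], [1,5,8], [1,6,7], [2,3,7], [2,3,8], [2,4,5], [2,4,6], [2,6,8], [3,4,6], [3,4,7], [4,5,8], [4,7,8], [6,7,8]

Hence C_0 ≅ Z^8, C_1 ≅ Z^24, C_2 ≅ Z^16.

The boundary map ∂_1: C_1 → C_0 maps an edge to its endpoints' difference, ∂[p,q] = q − p. For instance
  ∂[6,8] = [8] − [6].
The 8×24 boundary matrix has rank 7 and Smith normal form diag(1,1,1,1,1,1,1).

The boundary map ∂_2: C_2 → C_1 sends each 2-simplex [p,q,r] to [q,r] − [p,r] + [p,q]. For instance
  ∂[1,5,8] = [5,8] − [1,8] + [1,5],
  ∂[1,3,6] = [3,6] − [1,6] + [1,3].
The 24×16 boundary matrix has rank 15 and Smith normal form diag(1,1,1,1,1,1,1,1,1,1,1,1,1,1,1).

Reading off H_k = ker ∂_k / im ∂_{k+1}:

  H_0: rank C_0 − rank ∂_1 = 8 − 7 = 1, and the invariant factors of ∂_1 are all 1, so H_0 ≅ Z.
  H_1: rank ker ∂_1 − rank ∂_2 = (24 − 7) − 15 = 2, and the invariant factors of ∂_2 are all 1, so H_1 ≅ Z^2.
  H_2: rank ker ∂_2 − rank ∂_3 = (16 − 15) − 0 = 1, and there is no ∂_3, so H_2 ≅ Z.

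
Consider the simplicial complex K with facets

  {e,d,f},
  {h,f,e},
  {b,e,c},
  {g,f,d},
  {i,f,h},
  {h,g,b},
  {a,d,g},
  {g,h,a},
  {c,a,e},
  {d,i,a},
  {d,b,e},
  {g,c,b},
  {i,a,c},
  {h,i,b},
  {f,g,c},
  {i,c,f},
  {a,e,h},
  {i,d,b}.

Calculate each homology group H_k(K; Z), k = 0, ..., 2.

Order the vertices as a < b < c < d < e < f < g < h < i. Listing each simplex with vertices in this order, K has dimension 2 with simplices:

  0-simplices (9): a, b, c, d, e, f, g, h, i
  1-simplices (27): ac, ad, ae, ag, ah, ai, bc, bd, be, bg, bh, bi, ce, cf, cg, ci, de, df, dg, di, ef, eh, fg, fh, fi, gh, hi
  2-simplices (18): ace, aci, adg, adi, aeh, agh, bce, bcg, bde, bdi, bgh, bhi, cfg, cfi, def, dfg, efh, fhi

Hence C_0 ≅ Z^9, C_1 ≅ Z^27, C_2 ≅ Z^18.

∂_1: C_1 → C_0 maps an edge to its endpoints' difference, ∂[p,q] = q − p. For instance
  ∂eh = h − e.
The 9×27 boundary matrix has rank 8 and Smith normal form diag(1,1,1,1,1,1,1,1).

The boundary map ∂_2: C_2 → C_1 sends each 2-simplex [p,q,r] to [q,r] − [p,r] + [p,q]. For instance
  ∂bhi = hi − bi + bh,
  ∂adi = di − ai + ad.
As a 27×18 matrix over Z this has rank 17, with invariant factors (1,1,1,1,1,1,1,1,1,1,1,1,1,1,1,1,1).

Now H_k = ker ∂_k / im ∂_{k+1}, so:

  H_0: rank C_0 − rank ∂_1 = 9 − 8 = 1, and the invariant factors of ∂_1 are all 1, so H_0 = Z.
  H_1: rank ker ∂_1 − rank ∂_2 = (27 − 8) − 17 = 2, and the invariant factors of ∂_2 are all 1, so H_1 = Z^2.
  H_2: rank ker ∂_2 − rank ∂_3 = (18 − 17) − 0 = 1, and there is no ∂_3, so H_2 = Z.

(K is a triangulation of the torus T^2.)

H_0 ≅ Z,  H_1 ≅ Z^2,  H_2 ≅ Z.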